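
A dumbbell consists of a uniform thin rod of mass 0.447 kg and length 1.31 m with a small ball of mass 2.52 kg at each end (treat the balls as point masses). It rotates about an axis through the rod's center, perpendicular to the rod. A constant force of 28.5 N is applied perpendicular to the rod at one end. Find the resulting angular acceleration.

I_rod = (1/12)ML² = (1/12)(0.447)(1.31)² = 0.06392 kg·m².
I_balls = 2·m·(L/2)² = 2(2.52)(0.6550)² = 2.162 kg·m².
Total I = 2.226 kg·m².
τ = F·(L/2) = (28.5)(0.655) = 18.67 N·m.
α = τ/I = 18.67/2.226 = 8.385 rad/s².

α ≈ 8.39 rad/s²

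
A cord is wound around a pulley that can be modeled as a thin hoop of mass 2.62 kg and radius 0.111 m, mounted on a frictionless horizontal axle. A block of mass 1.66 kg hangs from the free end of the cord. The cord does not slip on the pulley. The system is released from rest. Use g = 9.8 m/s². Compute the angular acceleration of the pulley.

α ≈ 34.2 rad/s²

I = MR² = (2.62)(0.111)² = 0.03228 kg·m².
Block: mg − T = ma. Pulley: TR = Iα. No-slip: a = αR, so T = (I/R²)a = 2.620·a.
Then mg = (m + 2.620)a, so a = (1.66)(9.8)/(1.66 + 2.620) = 3.801 m/s².
α = a/R = 3.801/0.111 = 34.24 rad/s².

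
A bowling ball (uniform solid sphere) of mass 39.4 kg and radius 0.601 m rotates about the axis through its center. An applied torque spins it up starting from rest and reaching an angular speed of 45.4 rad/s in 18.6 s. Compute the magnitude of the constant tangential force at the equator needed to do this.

F ≈ 23.1 N

I = (2/5)MR² = (2/5)(39.4)(0.601)² = 5.693 kg·m².
α = Δω/Δt = (45.4 − 0)/18.6 = 2.441 rad/s².
The required torque is τ = Iα = (5.693)(2.441) = 13.89 N·m.
A tangential force at the equator gives τ = FR, so F = τ/R = 13.89/0.601 = 23.12 N.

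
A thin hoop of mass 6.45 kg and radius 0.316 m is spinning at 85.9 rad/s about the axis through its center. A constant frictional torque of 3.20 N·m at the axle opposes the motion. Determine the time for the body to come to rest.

t ≈ 17.3 s

I = MR² = (6.45)(0.316)² = 0.6441 kg·m².
The net torque has magnitude 3.20 N·m, opposing ω.
|α| = τ/I = 3.200/0.6441 = 4.968 rad/s² (deceleration).
0 = ω₀ − |α|t ⇒ t = ω₀/|α| = 85.9/4.968 = 17.29 s.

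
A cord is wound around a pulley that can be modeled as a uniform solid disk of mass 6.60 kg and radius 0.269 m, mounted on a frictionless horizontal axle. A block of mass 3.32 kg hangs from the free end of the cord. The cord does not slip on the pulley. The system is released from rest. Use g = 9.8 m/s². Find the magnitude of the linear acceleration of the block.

I = ½MR² = (1/2)(6.60)(0.269)² = 0.2388 kg·m².
Block: mg − T = ma. Pulley: TR = Iα. No-slip: a = αR, so T = (I/R²)a = 3.300·a.
Then mg = (m + 3.300)a, so a = (3.32)(9.8)/(3.32 + 3.300) = 4.915 m/s².

a ≈ 4.91 m/s²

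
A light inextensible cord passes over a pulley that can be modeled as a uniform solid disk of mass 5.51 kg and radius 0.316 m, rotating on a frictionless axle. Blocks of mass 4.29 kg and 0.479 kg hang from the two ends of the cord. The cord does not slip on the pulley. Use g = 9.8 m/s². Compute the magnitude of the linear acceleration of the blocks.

a ≈ 4.96 m/s²

I = ½MR² = (1/2)(5.51)(0.316)² = 0.2751 kg·m².
Heavier block: m₁g − T₁ = m₁a. Lighter block: T₂ − m₂g = m₂a.
Pulley: (T₁ − T₂)R = Iα = I(a/R), so T₁ − T₂ = (I/R²)a = (1/2)M_p a = 2.755·a.
Adding the three: (m₁ − m₂)g = (m₁ + m₂ + 2.755)a, so a = (4.29 − 0.479)(9.8)/(4.29 + 0.479 + 2.755) = 4.964 m/s².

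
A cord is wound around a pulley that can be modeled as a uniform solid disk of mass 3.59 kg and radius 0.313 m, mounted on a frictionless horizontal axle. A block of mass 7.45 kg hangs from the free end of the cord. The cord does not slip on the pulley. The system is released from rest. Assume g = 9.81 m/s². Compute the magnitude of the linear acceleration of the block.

a ≈ 7.91 m/s²

I = ½MR² = (1/2)(3.59)(0.313)² = 0.1759 kg·m².
Block: mg − T = ma. Pulley: TR = Iα. No-slip: a = αR, so T = (I/R²)a = 1.795·a.
Then mg = (m + 1.795)a, so a = (7.45)(9.81)/(7.45 + 1.795) = 7.905 m/s².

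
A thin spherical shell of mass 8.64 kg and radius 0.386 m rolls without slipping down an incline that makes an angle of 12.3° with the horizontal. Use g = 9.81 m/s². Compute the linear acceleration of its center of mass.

Translation along the incline: Mg sinθ − f = Ma.
Rotation about the center: fR = Iα with I = (2/3)MR². No-slip gives a = αR, so f = (I/R²)a = (2/3)M a.
Substituting: Mg sinθ = (1 + 0.6667)Ma, so a = g sinθ/(1 + 0.6667) = (9.81) sin 12.3° / 1.667 = 1.254 m/s².

a ≈ 1.25 m/s²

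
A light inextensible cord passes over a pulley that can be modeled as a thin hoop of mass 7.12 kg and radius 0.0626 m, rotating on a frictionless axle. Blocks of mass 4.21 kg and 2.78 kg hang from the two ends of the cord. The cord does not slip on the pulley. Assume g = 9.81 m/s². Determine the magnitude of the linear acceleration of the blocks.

I = MR² = (7.12)(0.0626)² = 0.02790 kg·m².
Heavier block: m₁g − T₁ = m₁a. Lighter block: T₂ − m₂g = m₂a.
Pulley: (T₁ − T₂)R = Iα = I(a/R), so T₁ − T₂ = (I/R²)a = 1·M_p a = 7.120·a.
Adding the three: (m₁ − m₂)g = (m₁ + m₂ + 7.120)a, so a = (4.21 − 2.78)(9.81)/(4.21 + 2.78 + 7.120) = 0.9942 m/s².

a ≈ 0.994 m/s²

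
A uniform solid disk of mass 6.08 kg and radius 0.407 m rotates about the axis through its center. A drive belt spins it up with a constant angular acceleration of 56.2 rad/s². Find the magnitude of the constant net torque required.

I = ½MR² = (1/2)(6.08)(0.407)² = 0.5036 kg·m².
τ = Iα = (0.5036)(56.20) = 28.30 N·m.

τ ≈ 28.3 N·m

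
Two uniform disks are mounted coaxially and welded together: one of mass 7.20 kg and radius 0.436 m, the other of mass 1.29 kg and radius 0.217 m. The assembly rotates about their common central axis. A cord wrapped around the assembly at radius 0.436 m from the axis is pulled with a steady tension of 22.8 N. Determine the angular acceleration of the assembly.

α ≈ 13.9 rad/s²

I = ½M₁R₁² + ½M₂R₂² = ½(7.20)(0.436)² + ½(1.29)(0.217)² = 0.7147 kg·m².
τ = F r = (22.8)(0.436) = 9.941 N·m.
α = τ/I = 9.941/0.7147 = 13.91 rad/s².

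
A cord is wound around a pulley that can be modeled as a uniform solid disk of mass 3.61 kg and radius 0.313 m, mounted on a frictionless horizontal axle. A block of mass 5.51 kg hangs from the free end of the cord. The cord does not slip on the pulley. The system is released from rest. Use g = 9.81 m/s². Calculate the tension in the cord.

I = ½MR² = (1/2)(3.61)(0.313)² = 0.1768 kg·m².
Block: mg − T = ma. Pulley: TR = Iα. No-slip: a = αR, so T = (I/R²)a = 1.805·a.
Then mg = (m + 1.805)a, so a = (5.51)(9.81)/(5.51 + 1.805) = 7.389 m/s².
T = 1.805·a = 13.34 N.

T ≈ 13.3 N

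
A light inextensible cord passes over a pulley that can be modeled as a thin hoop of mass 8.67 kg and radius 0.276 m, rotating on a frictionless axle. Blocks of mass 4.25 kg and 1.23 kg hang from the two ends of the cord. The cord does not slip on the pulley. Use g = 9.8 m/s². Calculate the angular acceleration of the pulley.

α ≈ 7.58 rad/s²

I = MR² = (8.67)(0.276)² = 0.6604 kg·m².
Heavier block: m₁g − T₁ = m₁a. Lighter block: T₂ − m₂g = m₂a.
Pulley: (T₁ − T₂)R = Iα = I(a/R), so T₁ − T₂ = (I/R²)a = 1·M_p a = 8.670·a.
Adding the three: (m₁ − m₂)g = (m₁ + m₂ + 8.670)a, so a = (4.25 − 1.23)(9.8)/(4.25 + 1.23 + 8.670) = 2.092 m/s².
α = a/R = 2.092/0.276 = 7.578 rad/s².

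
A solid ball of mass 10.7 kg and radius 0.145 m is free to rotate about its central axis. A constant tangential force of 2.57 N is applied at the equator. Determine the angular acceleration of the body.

I = (2/5)MR² = (2/5)(10.7)(0.145)² = 0.08999 kg·m².
τ = F R = (2.57)(0.145) = 0.3726 N·m.
Newton's second law for rotation, τ = Iα, gives α = τ/I = 0.3726/0.08999 = 4.141 rad/s².

α ≈ 4.14 rad/s²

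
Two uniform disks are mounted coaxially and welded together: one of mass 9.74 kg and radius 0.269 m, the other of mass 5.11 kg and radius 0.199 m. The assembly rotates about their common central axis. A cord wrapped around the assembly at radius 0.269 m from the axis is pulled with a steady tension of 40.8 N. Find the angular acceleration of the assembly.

α ≈ 24.2 rad/s²

I = ½M₁R₁² + ½M₂R₂² = ½(9.74)(0.269)² + ½(5.11)(0.199)² = 0.4536 kg·m².
τ = F r = (40.8)(0.269) = 10.98 N·m.
α = τ/I = 10.98/0.4536 = 24.20 rad/s².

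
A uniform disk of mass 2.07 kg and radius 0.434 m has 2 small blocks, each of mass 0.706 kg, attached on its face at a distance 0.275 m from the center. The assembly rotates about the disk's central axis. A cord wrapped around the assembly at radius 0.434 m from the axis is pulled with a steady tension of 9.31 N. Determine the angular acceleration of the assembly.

I_disk = ½MR² = ½(2.07)(0.434)² = 0.1949 kg·m².
I_blocks = 2·m·r² = 2(0.706)(0.275)² = 0.1068 kg·m².
Total I = 0.3017 kg·m².
τ = F r = (9.31)(0.434) = 4.041 N·m.
α = τ/I = 4.041/0.3017 = 13.39 rad/s².

α ≈ 13.4 rad/s²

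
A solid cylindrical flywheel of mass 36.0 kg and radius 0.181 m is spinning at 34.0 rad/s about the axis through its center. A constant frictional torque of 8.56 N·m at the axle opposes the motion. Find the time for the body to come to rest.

t ≈ 2.34 s

I = ½MR² = (1/2)(36.0)(0.181)² = 0.5897 kg·m².
The net torque has magnitude 8.56 N·m, opposing ω.
|α| = τ/I = 8.560/0.5897 = 14.52 rad/s² (deceleration).
0 = ω₀ − |α|t ⇒ t = ω₀/|α| = 34.0/14.52 = 2.342 s.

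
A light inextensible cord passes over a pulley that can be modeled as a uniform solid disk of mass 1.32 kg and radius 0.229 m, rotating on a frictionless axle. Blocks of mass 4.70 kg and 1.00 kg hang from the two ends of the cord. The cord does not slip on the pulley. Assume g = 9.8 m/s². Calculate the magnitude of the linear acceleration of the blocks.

I = ½MR² = (1/2)(1.32)(0.229)² = 0.03461 kg·m².
Heavier block: m₁g − T₁ = m₁a. Lighter block: T₂ − m₂g = m₂a.
Pulley: (T₁ − T₂)R = Iα = I(a/R), so T₁ − T₂ = (I/R²)a = (1/2)M_p a = 0.6600·a.
Adding the three: (m₁ − m₂)g = (m₁ + m₂ + 0.6600)a, so a = (4.70 − 1.00)(9.8)/(4.70 + 1.00 + 0.6600) = 5.701 m/s².

a ≈ 5.70 m/s²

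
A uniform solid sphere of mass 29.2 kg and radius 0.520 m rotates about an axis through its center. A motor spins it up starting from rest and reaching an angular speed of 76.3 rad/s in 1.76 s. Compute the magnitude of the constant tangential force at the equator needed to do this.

F ≈ 263 N

I = (2/5)MR² = (2/5)(29.2)(0.520)² = 3.158 kg·m².
α = Δω/Δt = (76.3 − 0)/1.76 = 43.35 rad/s².
The required torque is τ = Iα = (3.158)(43.35) = 136.9 N·m.
A tangential force at the equator gives τ = FR, so F = τ/R = 136.9/0.520 = 263.3 N.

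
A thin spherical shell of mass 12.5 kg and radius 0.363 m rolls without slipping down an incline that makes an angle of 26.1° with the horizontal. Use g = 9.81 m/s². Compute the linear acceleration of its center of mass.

Translation along the incline: Mg sinθ − f = Ma.
Rotation about the center: fR = Iα with I = (2/3)MR². No-slip gives a = αR, so f = (I/R²)a = (2/3)M a.
Substituting: Mg sinθ = (1 + 0.6667)Ma, so a = g sinθ/(1 + 0.6667) = (9.81) sin 26.1° / 1.667 = 2.589 m/s².

a ≈ 2.59 m/s²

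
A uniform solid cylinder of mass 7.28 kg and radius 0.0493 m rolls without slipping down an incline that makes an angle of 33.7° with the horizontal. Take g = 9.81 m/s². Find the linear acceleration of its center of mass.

Translation along the incline: Mg sinθ − f = Ma.
Rotation about the center: fR = Iα with I = ½MR². No-slip gives a = αR, so f = (I/R²)a = (1/2)M a.
Substituting: Mg sinθ = (1 + 0.5000)Ma, so a = g sinθ/(1 + 0.5000) = (9.81) sin 33.7° / 1.500 = 3.629 m/s².

a ≈ 3.63 m/s²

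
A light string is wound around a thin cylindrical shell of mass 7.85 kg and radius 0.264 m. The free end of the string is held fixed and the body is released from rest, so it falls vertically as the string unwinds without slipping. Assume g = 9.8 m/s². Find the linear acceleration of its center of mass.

a ≈ 4.90 m/s²

Translation: Mg − T = Ma. Rotation about the center: TR = Iα with I = MR².
With a = αR: T = (I/R²)a = M a, so Mg = (1 + 1.000)Ma.
a = g/(1 + 1.000) = 9.8/2.000 = 4.900 m/s².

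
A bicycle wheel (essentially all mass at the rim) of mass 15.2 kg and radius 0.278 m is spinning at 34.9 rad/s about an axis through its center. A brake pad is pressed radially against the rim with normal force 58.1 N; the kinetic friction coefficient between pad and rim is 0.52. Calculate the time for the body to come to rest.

I = MR² = (15.2)(0.278)² = 1.175 kg·m².
Friction force f = μN = (0.52)(58.1) = 30.21 N at the rim; torque magnitude τ = fR = 8.399 N·m, opposing ω.
|α| = τ/I = 8.399/1.175 = 7.150 rad/s² (deceleration).
0 = ω₀ − |α|t ⇒ t = ω₀/|α| = 34.9/7.150 = 4.881 s.

t ≈ 4.88 s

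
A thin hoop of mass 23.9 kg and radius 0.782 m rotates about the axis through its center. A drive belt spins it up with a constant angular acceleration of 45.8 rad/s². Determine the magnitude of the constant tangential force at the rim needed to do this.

F ≈ 856 N

I = MR² = (23.9)(0.782)² = 14.62 kg·m².
The required torque is τ = Iα = (14.62)(45.80) = 669.4 N·m.
A tangential force at the rim gives τ = FR, so F = τ/R = 669.4/0.782 = 856.0 N.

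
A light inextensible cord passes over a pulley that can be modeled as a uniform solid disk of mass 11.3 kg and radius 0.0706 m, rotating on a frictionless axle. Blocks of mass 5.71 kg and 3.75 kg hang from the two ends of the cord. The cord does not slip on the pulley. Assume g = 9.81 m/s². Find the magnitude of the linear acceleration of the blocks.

I = ½MR² = (1/2)(11.3)(0.0706)² = 0.02816 kg·m².
Heavier block: m₁g − T₁ = m₁a. Lighter block: T₂ − m₂g = m₂a.
Pulley: (T₁ − T₂)R = Iα = I(a/R), so T₁ − T₂ = (I/R²)a = (1/2)M_p a = 5.650·a.
Adding the three: (m₁ − m₂)g = (m₁ + m₂ + 5.650)a, so a = (5.71 − 3.75)(9.81)/(5.71 + 3.75 + 5.650) = 1.273 m/s².

a ≈ 1.27 m/s²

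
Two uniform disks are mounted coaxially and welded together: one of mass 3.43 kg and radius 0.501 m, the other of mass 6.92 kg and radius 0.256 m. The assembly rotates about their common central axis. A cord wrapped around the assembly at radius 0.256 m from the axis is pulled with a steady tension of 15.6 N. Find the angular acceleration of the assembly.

I = ½M₁R₁² + ½M₂R₂² = ½(3.43)(0.501)² + ½(6.92)(0.256)² = 0.6572 kg·m².
τ = F r = (15.6)(0.256) = 3.994 N·m.
α = τ/I = 3.994/0.6572 = 6.076 rad/s².

α ≈ 6.08 rad/s²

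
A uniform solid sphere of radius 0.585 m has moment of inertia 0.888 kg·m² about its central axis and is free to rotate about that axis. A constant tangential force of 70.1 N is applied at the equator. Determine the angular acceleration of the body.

τ = F R = (70.1)(0.585) = 41.01 N·m.
From τ = Iα: α = 41.01/0.8880 = 46.18 rad/s².

α ≈ 46.2 rad/s²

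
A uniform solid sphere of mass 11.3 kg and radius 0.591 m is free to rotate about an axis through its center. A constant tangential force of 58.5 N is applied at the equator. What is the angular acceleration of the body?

α ≈ 21.9 rad/s²

I = (2/5)MR² = (2/5)(11.3)(0.591)² = 1.579 kg·m².
τ = F R = (58.5)(0.591) = 34.57 N·m.
Newton's second law for rotation, τ = Iα, gives α = τ/I = 34.57/1.579 = 21.90 rad/s².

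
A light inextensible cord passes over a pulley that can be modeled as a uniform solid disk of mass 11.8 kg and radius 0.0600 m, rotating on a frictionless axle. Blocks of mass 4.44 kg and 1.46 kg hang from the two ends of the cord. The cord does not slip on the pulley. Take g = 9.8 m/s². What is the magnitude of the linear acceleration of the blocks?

I = ½MR² = (1/2)(11.8)(0.0600)² = 0.02124 kg·m².
Heavier block: m₁g − T₁ = m₁a. Lighter block: T₂ − m₂g = m₂a.
Pulley: (T₁ − T₂)R = Iα = I(a/R), so T₁ − T₂ = (I/R²)a = (1/2)M_p a = 5.900·a.
Adding the three: (m₁ − m₂)g = (m₁ + m₂ + 5.900)a, so a = (4.44 − 1.46)(9.8)/(4.44 + 1.46 + 5.900) = 2.475 m/s².

a ≈ 2.47 m/s²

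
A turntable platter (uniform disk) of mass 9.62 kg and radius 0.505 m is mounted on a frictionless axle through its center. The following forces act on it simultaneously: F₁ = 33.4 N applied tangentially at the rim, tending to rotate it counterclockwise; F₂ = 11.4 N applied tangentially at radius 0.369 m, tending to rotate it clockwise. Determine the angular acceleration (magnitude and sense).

I = ½MR² = (1/2)(9.62)(0.505)² = 1.227 kg·m².
Taking counterclockwise as positive: τ₁ = +(33.4)(0.505) = +16.87 N·m; τ₂ = −(11.4)(0.369) = −4.207 N·m.
Net torque τ = 12.66 N·m.
α = τ/I = 12.66/1.227 = 10.32 rad/s².

α ≈ 10.3 rad/s², counterclockwise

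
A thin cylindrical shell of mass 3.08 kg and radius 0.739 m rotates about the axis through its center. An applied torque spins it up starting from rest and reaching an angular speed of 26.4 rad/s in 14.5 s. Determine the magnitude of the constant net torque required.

τ ≈ 3.06 N·m

I = MR² = (3.08)(0.739)² = 1.682 kg·m².
α = Δω/Δt = (26.4 − 0)/14.5 = 1.821 rad/s².
τ = Iα = (1.682)(1.821) = 3.062 N·m.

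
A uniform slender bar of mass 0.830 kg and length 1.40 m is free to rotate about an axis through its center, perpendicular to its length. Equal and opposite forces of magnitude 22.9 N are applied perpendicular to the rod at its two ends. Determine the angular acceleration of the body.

I = (1/12)ML² = (1/12)(0.830)(1.40)² = 0.1356 kg·m².
The couple gives τ = F·(L/2) + F·(L/2) = F L = (22.9)(1.40) = 32.06 N·m.
Newton's second law for rotation, τ = Iα, gives α = τ/I = 32.06/0.1356 = 236.5 rad/s².

α ≈ 236 rad/s²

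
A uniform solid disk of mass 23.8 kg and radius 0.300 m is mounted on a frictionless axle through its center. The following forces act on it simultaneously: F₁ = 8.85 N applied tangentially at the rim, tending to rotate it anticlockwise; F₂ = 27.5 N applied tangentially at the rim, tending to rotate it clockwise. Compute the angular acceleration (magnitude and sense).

I = ½MR² = (1/2)(23.8)(0.300)² = 1.071 kg·m².
Taking anticlockwise as positive: τ₁ = +(8.85)(0.300) = +2.655 N·m; τ₂ = −(27.5)(0.300) = −8.250 N·m.
Net torque τ = -5.595 N·m.
α = τ/I = -5.595/1.071 = -5.224 rad/s².

α ≈ 5.22 rad/s², clockwise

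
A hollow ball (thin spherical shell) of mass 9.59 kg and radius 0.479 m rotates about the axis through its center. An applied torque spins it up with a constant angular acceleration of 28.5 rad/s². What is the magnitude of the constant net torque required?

I = (2/3)MR² = (2/3)(9.59)(0.479)² = 1.467 kg·m².
τ = Iα = (1.467)(28.50) = 41.81 N·m.

τ ≈ 41.8 N·m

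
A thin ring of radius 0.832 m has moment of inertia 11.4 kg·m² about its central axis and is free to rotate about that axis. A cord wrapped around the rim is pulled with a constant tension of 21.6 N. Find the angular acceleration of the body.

α ≈ 1.58 rad/s²

τ = F R = (21.6)(0.832) = 17.97 N·m.
Newton's second law for rotation, τ = Iα, gives α = τ/I = 17.97/11.40 = 1.576 rad/s².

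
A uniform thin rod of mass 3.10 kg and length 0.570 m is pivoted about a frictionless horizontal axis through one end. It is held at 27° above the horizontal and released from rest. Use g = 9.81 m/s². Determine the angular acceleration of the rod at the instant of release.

α ≈ 23.0 rad/s²

About the pivot, I = (1/3)ML² = (1/3)(3.10)(0.570)² = 0.3357 kg·m².
The weight acts at the center, a distance L/2 = 0.2850 m from the pivot; τ = Mg(L/2) cos 27° = 7.722 N·m.
α = τ/I = 7.722/0.3357 = 23.00 rad/s².
(Equivalently α = (3g/(2L)) cos 27° = 23.00 rad/s².)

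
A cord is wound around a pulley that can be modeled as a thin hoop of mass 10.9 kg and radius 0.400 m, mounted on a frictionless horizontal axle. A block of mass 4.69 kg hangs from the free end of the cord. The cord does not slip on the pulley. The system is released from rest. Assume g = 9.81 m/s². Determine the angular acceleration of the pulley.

I = MR² = (10.9)(0.400)² = 1.744 kg·m².
Block: mg − T = ma. Pulley: TR = Iα. No-slip: a = αR, so T = (I/R²)a = 10.90·a.
Then mg = (m + 10.90)a, so a = (4.69)(9.81)/(4.69 + 10.90) = 2.951 m/s².
α = a/R = 2.951/0.400 = 7.378 rad/s².

α ≈ 7.38 rad/s²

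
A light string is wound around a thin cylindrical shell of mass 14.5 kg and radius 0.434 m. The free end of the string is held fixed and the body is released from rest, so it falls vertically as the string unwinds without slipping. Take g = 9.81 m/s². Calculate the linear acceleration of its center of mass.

a ≈ 4.91 m/s²

Translation: Mg − T = Ma. Rotation about the center: TR = Iα with I = MR².
With a = αR: T = (I/R²)a = M a, so Mg = (1 + 1.000)Ma.
a = g/(1 + 1.000) = 9.81/2.000 = 4.905 m/s².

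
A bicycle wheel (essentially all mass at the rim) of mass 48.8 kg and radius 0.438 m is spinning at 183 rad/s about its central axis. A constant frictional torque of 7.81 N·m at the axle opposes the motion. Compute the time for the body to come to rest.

t ≈ 219 s

I = MR² = (48.8)(0.438)² = 9.362 kg·m².
The net torque has magnitude 7.81 N·m, opposing ω.
|α| = τ/I = 7.810/9.362 = 0.8342 rad/s² (deceleration).
0 = ω₀ − |α|t ⇒ t = ω₀/|α| = 183/0.8342 = 219.4 s.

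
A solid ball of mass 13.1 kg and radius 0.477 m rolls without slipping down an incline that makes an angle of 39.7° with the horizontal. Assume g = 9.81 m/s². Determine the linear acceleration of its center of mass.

a ≈ 4.48 m/s²

Translation along the incline: Mg sinθ − f = Ma.
Rotation about the center: fR = Iα with I = (2/5)MR². No-slip gives a = αR, so f = (I/R²)a = (2/5)M a.
Substituting: Mg sinθ = (1 + 0.4000)Ma, so a = g sinθ/(1 + 0.4000) = (9.81) sin 39.7° / 1.400 = 4.476 m/s².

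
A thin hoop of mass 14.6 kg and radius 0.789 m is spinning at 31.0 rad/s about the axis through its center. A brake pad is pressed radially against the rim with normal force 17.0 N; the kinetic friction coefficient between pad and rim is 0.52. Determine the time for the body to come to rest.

I = MR² = (14.6)(0.789)² = 9.089 kg·m².
Friction force f = μN = (0.52)(17.0) = 8.840 N at the rim; torque magnitude τ = fR = 6.975 N·m, opposing ω.
|α| = τ/I = 6.975/9.089 = 0.7674 rad/s² (deceleration).
0 = ω₀ − |α|t ⇒ t = ω₀/|α| = 31.0/0.7674 = 40.40 s.

t ≈ 40.4 s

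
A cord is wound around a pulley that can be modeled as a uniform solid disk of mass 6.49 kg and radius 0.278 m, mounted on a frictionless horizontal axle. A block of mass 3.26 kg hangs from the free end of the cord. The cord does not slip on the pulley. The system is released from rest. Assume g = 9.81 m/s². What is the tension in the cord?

T ≈ 16.0 N

I = ½MR² = (1/2)(6.49)(0.278)² = 0.2508 kg·m².
Block: mg − T = ma. Pulley: TR = Iα. No-slip: a = αR, so T = (I/R²)a = 3.245·a.
Then mg = (m + 3.245)a, so a = (3.26)(9.81)/(3.26 + 3.245) = 4.916 m/s².
T = 3.245·a = 15.95 N.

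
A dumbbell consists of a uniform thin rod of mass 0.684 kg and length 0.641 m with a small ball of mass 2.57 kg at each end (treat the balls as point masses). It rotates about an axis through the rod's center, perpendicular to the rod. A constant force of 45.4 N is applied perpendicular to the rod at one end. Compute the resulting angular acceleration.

I_rod = (1/12)ML² = (1/12)(0.684)(0.641)² = 0.02342 kg·m².
I_balls = 2·m·(L/2)² = 2(2.57)(0.3205)² = 0.5280 kg·m².
Total I = 0.5514 kg·m².
τ = F·(L/2) = (45.4)(0.321) = 14.55 N·m.
α = τ/I = 14.55/0.5514 = 26.39 rad/s².

α ≈ 26.4 rad/s²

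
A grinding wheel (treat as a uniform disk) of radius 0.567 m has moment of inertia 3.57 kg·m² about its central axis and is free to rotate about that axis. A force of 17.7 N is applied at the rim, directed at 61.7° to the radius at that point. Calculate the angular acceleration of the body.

α ≈ 2.48 rad/s²

Only the tangential component produces torque: τ = F R sinθ = (17.7)(0.567) sin 61.7° = 8.836 N·m.
From τ = Iα: α = 8.836/3.570 = 2.475 rad/s².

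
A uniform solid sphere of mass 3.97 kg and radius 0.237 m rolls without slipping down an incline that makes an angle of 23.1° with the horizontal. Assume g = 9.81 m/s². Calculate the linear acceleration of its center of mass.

a ≈ 2.75 m/s²

Translation along the incline: Mg sinθ − f = Ma.
Rotation about the center: fR = Iα with I = (2/5)MR². No-slip gives a = αR, so f = (I/R²)a = (2/5)M a.
Substituting: Mg sinθ = (1 + 0.4000)Ma, so a = g sinθ/(1 + 0.4000) = (9.81) sin 23.1° / 1.400 = 2.749 m/s².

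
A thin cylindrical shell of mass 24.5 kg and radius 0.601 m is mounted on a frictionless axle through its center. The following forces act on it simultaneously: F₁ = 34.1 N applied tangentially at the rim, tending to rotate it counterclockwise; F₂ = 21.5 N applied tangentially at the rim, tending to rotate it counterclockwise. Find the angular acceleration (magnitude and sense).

α ≈ 3.78 rad/s², counterclockwise

I = MR² = (24.5)(0.601)² = 8.849 kg·m².
Taking counterclockwise as positive: τ₁ = +(34.1)(0.601) = +20.49 N·m; τ₂ = +(21.5)(0.601) = +12.92 N·m.
Net torque τ = 33.42 N·m.
α = τ/I = 33.42/8.849 = 3.776 rad/s².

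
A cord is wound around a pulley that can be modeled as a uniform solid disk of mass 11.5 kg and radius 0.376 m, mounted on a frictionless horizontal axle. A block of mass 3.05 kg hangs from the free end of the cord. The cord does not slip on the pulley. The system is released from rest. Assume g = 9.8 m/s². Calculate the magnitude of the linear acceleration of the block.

a ≈ 3.40 m/s²

I = ½MR² = (1/2)(11.5)(0.376)² = 0.8129 kg·m².
Block: mg − T = ma. Pulley: TR = Iα. No-slip: a = αR, so T = (I/R²)a = 5.750·a.
Then mg = (m + 5.750)a, so a = (3.05)(9.8)/(3.05 + 5.750) = 3.397 m/s².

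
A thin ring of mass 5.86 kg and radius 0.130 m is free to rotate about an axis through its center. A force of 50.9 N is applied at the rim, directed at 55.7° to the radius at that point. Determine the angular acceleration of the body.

α ≈ 55.2 rad/s²

I = MR² = (5.86)(0.130)² = 0.09903 kg·m².
Only the tangential component produces torque: τ = F R sinθ = (50.9)(0.130) sin 55.7° = 5.466 N·m.
Newton's second law for rotation, τ = Iα, gives α = τ/I = 5.466/0.09903 = 55.20 rad/s².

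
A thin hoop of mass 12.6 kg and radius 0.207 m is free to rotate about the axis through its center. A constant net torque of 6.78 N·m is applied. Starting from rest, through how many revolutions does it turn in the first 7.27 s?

I = MR² = (12.6)(0.207)² = 0.5399 kg·m².
α = τ/I = 6.78/0.5399 = 12.56 rad/s².
θ = ½αt² = ½(12.56)(7.27)² = 331.9 rad.
Revolutions = θ/(2π) = 52.82.

≈ 52.8 revolutions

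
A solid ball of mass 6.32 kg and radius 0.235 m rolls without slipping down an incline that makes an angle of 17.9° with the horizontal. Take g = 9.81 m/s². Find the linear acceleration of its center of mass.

a ≈ 2.15 m/s²

Translation along the incline: Mg sinθ − f = Ma.
Rotation about the center: fR = Iα with I = (2/5)MR². No-slip gives a = αR, so f = (I/R²)a = (2/5)M a.
Substituting: Mg sinθ = (1 + 0.4000)Ma, so a = g sinθ/(1 + 0.4000) = (9.81) sin 17.9° / 1.400 = 2.154 m/s².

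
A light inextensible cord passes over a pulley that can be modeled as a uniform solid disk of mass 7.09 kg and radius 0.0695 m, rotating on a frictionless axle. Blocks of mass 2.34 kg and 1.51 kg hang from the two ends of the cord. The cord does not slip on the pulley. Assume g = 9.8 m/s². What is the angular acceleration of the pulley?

α ≈ 15.8 rad/s²

I = ½MR² = (1/2)(7.09)(0.0695)² = 0.01712 kg·m².
Heavier block: m₁g − T₁ = m₁a. Lighter block: T₂ − m₂g = m₂a.
Pulley: (T₁ − T₂)R = Iα = I(a/R), so T₁ − T₂ = (I/R²)a = (1/2)M_p a = 3.545·a.
Adding the three: (m₁ − m₂)g = (m₁ + m₂ + 3.545)a, so a = (2.34 − 1.51)(9.8)/(2.34 + 1.51 + 3.545) = 1.100 m/s².
α = a/R = 1.100/0.0695 = 15.83 rad/s².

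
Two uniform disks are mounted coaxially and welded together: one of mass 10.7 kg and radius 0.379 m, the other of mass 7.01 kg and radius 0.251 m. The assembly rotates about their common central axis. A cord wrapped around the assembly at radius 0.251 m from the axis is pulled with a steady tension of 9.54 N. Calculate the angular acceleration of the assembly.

I = ½M₁R₁² + ½M₂R₂² = ½(10.7)(0.379)² + ½(7.01)(0.251)² = 0.9893 kg·m².
τ = F r = (9.54)(0.251) = 2.395 N·m.
α = τ/I = 2.395/0.9893 = 2.420 rad/s².

α ≈ 2.42 rad/s²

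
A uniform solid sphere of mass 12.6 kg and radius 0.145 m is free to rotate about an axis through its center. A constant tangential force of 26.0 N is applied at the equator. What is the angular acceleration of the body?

α ≈ 35.6 rad/s²

I = (2/5)MR² = (2/5)(12.6)(0.145)² = 0.1060 kg·m².
τ = F R = (26.0)(0.145) = 3.770 N·m.
Newton's second law for rotation, τ = Iα, gives α = τ/I = 3.770/0.1060 = 35.58 rad/s².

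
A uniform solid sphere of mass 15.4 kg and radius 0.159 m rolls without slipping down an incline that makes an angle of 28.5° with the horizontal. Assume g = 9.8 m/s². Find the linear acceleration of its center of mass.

Translation along the incline: Mg sinθ − f = Ma.
Rotation about the center: fR = Iα with I = (2/5)MR². No-slip gives a = αR, so f = (I/R²)a = (2/5)M a.
Substituting: Mg sinθ = (1 + 0.4000)Ma, so a = g sinθ/(1 + 0.4000) = (9.8) sin 28.5° / 1.400 = 3.340 m/s².

a ≈ 3.34 m/s²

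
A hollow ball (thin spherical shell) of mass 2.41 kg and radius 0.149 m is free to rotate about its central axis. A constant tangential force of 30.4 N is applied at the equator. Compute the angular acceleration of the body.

I = (2/3)MR² = (2/3)(2.41)(0.149)² = 0.03567 kg·m².
τ = F R = (30.4)(0.149) = 4.530 N·m.
Newton's second law for rotation, τ = Iα, gives α = τ/I = 4.530/0.03567 = 127.0 rad/s².

α ≈ 127 rad/s²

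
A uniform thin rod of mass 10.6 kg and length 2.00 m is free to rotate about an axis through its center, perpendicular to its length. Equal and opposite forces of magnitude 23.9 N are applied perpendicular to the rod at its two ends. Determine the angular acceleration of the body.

I = (1/12)ML² = (1/12)(10.6)(2.00)² = 3.533 kg·m².
The couple gives τ = F·(L/2) + F·(L/2) = F L = (23.9)(2.00) = 47.80 N·m.
Newton's second law for rotation, τ = Iα, gives α = τ/I = 47.80/3.533 = 13.53 rad/s².

α ≈ 13.5 rad/s²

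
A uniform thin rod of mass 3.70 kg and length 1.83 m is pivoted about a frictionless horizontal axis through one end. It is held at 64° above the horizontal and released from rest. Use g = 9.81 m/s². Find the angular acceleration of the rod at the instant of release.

α ≈ 3.52 rad/s²

About the pivot, I = (1/3)ML² = (1/3)(3.70)(1.83)² = 4.130 kg·m².
The weight acts at the center, a distance L/2 = 0.9150 m from the pivot; τ = Mg(L/2) cos 64° = 14.56 N·m.
α = τ/I = 14.56/4.130 = 3.525 rad/s².
(Equivalently α = (3g/(2L)) cos 64° = 3.525 rad/s².)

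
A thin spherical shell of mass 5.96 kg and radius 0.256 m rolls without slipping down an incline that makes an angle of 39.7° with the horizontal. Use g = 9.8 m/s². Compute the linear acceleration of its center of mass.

Translation along the incline: Mg sinθ − f = Ma.
Rotation about the center: fR = Iα with I = (2/3)MR². No-slip gives a = αR, so f = (I/R²)a = (2/3)M a.
Substituting: Mg sinθ = (1 + 0.6667)Ma, so a = g sinθ/(1 + 0.6667) = (9.8) sin 39.7° / 1.667 = 3.756 m/s².

a ≈ 3.76 m/s²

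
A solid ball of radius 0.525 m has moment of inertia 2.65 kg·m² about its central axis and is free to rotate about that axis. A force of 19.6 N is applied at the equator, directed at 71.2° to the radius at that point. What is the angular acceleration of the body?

α ≈ 3.68 rad/s²

Only the tangential component produces torque: τ = F R sinθ = (19.6)(0.525) sin 71.2° = 9.741 N·m.
From τ = Iα: α = 9.741/2.650 = 3.676 rad/s².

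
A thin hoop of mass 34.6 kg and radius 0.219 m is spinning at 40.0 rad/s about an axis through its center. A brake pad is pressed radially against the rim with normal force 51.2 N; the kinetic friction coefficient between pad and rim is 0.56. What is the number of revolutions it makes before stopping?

I = MR² = (34.6)(0.219)² = 1.659 kg·m².
Friction force f = μN = (0.56)(51.2) = 28.67 N at the rim; torque magnitude τ = fR = 6.279 N·m, opposing ω.
|α| = τ/I = 6.279/1.659 = 3.784 rad/s² (deceleration).
ω² = ω₀² − 2|α|θ with ω = 0 ⇒ θ = ω₀²/(2|α|) = 211.4 rad = 33.65 rev.

≈ 33.6 revolutions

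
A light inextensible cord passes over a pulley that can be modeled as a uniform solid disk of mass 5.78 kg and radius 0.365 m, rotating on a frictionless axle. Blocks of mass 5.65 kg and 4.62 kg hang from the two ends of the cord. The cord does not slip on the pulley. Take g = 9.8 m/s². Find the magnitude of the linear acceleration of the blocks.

a ≈ 0.767 m/s²

I = ½MR² = (1/2)(5.78)(0.365)² = 0.3850 kg·m².
Heavier block: m₁g − T₁ = m₁a. Lighter block: T₂ − m₂g = m₂a.
Pulley: (T₁ − T₂)R = Iα = I(a/R), so T₁ − T₂ = (I/R²)a = (1/2)M_p a = 2.890·a.
Adding the three: (m₁ − m₂)g = (m₁ + m₂ + 2.890)a, so a = (5.65 − 4.62)(9.8)/(5.65 + 4.62 + 2.890) = 0.7670 m/s².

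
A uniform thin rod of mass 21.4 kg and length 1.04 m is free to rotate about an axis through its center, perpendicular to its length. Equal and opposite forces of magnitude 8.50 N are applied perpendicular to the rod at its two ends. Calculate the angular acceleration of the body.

α ≈ 4.58 rad/s²

I = (1/12)ML² = (1/12)(21.4)(1.04)² = 1.929 kg·m².
The couple gives τ = F·(L/2) + F·(L/2) = F L = (8.50)(1.04) = 8.840 N·m.
Newton's second law for rotation, τ = Iα, gives α = τ/I = 8.840/1.929 = 4.583 rad/s².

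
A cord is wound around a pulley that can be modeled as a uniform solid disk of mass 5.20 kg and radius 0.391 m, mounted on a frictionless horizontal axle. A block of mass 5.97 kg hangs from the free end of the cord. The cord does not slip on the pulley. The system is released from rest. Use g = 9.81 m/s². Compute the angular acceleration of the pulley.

I = ½MR² = (1/2)(5.20)(0.391)² = 0.3975 kg·m².
Block: mg − T = ma. Pulley: TR = Iα. No-slip: a = αR, so T = (I/R²)a = 2.600·a.
Then mg = (m + 2.600)a, so a = (5.97)(9.81)/(5.97 + 2.600) = 6.834 m/s².
α = a/R = 6.834/0.391 = 17.48 rad/s².

α ≈ 17.5 rad/s²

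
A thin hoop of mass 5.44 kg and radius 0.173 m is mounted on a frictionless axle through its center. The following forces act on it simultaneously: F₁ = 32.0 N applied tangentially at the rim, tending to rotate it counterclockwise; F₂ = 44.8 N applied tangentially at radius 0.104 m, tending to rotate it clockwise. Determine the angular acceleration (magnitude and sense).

α ≈ 5.39 rad/s², counterclockwise

I = MR² = (5.44)(0.173)² = 0.1628 kg·m².
Taking counterclockwise as positive: τ₁ = +(32.0)(0.173) = +5.536 N·m; τ₂ = −(44.8)(0.104) = −4.659 N·m.
Net torque τ = 0.8768 N·m.
α = τ/I = 0.8768/0.1628 = 5.385 rad/s².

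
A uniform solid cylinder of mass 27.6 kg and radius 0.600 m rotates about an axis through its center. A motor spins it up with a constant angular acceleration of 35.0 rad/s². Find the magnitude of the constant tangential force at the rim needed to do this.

F ≈ 290 N

I = ½MR² = (1/2)(27.6)(0.600)² = 4.968 kg·m².
The required torque is τ = Iα = (4.968)(35.00) = 173.9 N·m.
A tangential force at the rim gives τ = FR, so F = τ/R = 173.9/0.600 = 289.8 N.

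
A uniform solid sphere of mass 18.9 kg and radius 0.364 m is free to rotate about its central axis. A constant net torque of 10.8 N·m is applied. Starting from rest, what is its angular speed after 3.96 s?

I = (2/5)MR² = (2/5)(18.9)(0.364)² = 1.002 kg·m².
α = τ/I = 10.8/1.002 = 10.78 rad/s².
ω = ω₀ + αt = 0 + (10.78)(3.96) = 42.70 rad/s.

ω ≈ 42.7 rad/s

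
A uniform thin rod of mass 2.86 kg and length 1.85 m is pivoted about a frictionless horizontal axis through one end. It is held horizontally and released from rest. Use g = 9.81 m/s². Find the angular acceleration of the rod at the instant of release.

About the pivot, I = (1/3)ML² = (1/3)(2.86)(1.85)² = 3.263 kg·m².
The weight acts at the center, a distance L/2 = 0.9250 m from the pivot; τ = Mg(L/2) = 25.95 N·m.
α = τ/I = 25.95/3.263 = 7.954 rad/s².

α ≈ 7.95 rad/s²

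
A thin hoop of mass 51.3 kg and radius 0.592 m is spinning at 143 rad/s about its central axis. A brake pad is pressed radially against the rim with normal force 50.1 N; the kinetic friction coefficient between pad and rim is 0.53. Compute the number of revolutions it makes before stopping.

≈ 1860 revolutions

I = MR² = (51.3)(0.592)² = 17.98 kg·m².
Friction force f = μN = (0.53)(50.1) = 26.55 N at the rim; torque magnitude τ = fR = 15.72 N·m, opposing ω.
|α| = τ/I = 15.72/17.98 = 0.8743 rad/s² (deceleration).
ω² = ω₀² − 2|α|θ with ω = 0 ⇒ θ = ω₀²/(2|α|) = 11690 rad = 1861 rev.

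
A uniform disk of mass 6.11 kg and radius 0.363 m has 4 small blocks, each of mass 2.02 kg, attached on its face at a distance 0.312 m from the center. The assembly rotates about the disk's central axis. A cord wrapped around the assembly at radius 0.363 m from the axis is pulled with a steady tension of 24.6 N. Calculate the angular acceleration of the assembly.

I_disk = ½MR² = ½(6.11)(0.363)² = 0.4026 kg·m².
I_blocks = 4·m·r² = 4(2.02)(0.312)² = 0.7865 kg·m².
Total I = 1.189 kg·m².
τ = F r = (24.6)(0.363) = 8.930 N·m.
α = τ/I = 8.930/1.189 = 7.510 rad/s².

α ≈ 7.51 rad/s²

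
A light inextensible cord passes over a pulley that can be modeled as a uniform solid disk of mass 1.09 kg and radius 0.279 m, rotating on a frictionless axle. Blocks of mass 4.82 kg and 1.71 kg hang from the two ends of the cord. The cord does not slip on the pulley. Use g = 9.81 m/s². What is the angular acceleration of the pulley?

α ≈ 15.5 rad/s²

I = ½MR² = (1/2)(1.09)(0.279)² = 0.04242 kg·m².
Heavier block: m₁g − T₁ = m₁a. Lighter block: T₂ − m₂g = m₂a.
Pulley: (T₁ − T₂)R = Iα = I(a/R), so T₁ − T₂ = (I/R²)a = (1/2)M_p a = 0.5450·a.
Adding the three: (m₁ − m₂)g = (m₁ + m₂ + 0.5450)a, so a = (4.82 − 1.71)(9.81)/(4.82 + 1.71 + 0.5450) = 4.312 m/s².
α = a/R = 4.312/0.279 = 15.46 rad/s².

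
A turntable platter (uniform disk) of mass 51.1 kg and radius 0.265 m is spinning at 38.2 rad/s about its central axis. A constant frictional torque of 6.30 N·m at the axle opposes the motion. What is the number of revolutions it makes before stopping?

I = ½MR² = (1/2)(51.1)(0.265)² = 1.794 kg·m².
The net torque has magnitude 6.30 N·m, opposing ω.
|α| = τ/I = 6.300/1.794 = 3.511 rad/s² (deceleration).
ω² = ω₀² − 2|α|θ with ω = 0 ⇒ θ = ω₀²/(2|α|) = 207.8 rad = 33.07 rev.

≈ 33.1 revolutions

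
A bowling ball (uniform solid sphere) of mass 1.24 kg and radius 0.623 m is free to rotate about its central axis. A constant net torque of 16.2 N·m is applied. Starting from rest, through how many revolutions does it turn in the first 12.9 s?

I = (2/5)MR² = (2/5)(1.24)(0.623)² = 0.1925 kg·m².
α = τ/I = 16.2/0.1925 = 84.15 rad/s².
θ = ½αt² = ½(84.15)(12.9)² = 7002 rad.
Revolutions = θ/(2π) = 1114.

≈ 1110 revolutions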